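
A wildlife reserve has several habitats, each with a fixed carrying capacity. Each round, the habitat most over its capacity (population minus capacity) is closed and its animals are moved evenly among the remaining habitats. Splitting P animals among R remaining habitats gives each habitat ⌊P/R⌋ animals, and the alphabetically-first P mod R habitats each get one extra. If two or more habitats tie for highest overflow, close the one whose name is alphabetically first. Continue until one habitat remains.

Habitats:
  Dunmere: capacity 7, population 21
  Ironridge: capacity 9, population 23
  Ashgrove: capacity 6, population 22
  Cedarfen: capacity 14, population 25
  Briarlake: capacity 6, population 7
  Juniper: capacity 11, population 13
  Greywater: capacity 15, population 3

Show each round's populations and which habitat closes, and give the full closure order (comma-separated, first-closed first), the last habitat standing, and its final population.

Round 1: Ashgrove=22 Briarlake=7 Cedarfen=25 Dunmere=21 Greywater=3 Ironridge=23 Juniper=13 → close Ashgrove (overflow 16)
  22÷6 = 3 each, +1 to first 4
Round 2: Briarlake=11 Cedarfen=29 Dunmere=25 Greywater=7 Ironridge=26 Juniper=16 → close Dunmere (overflow 18)
  25÷5 = 5 each, +1 to first 0
Round 3: Briarlake=16 Cedarfen=34 Greywater=12 Ironridge=31 Juniper=21 → close Ironridge (overflow 22)
  31÷4 = 7 each, +1 to first 3
Round 4: Briarlake=24 Cedarfen=42 Greywater=20 Juniper=28 → close Cedarfen (overflow 28)
  42÷3 = 14 each, +1 to first 0
Round 5: Briarlake=38 Greywater=34 Juniper=42 → close Briarlake (overflow 32)
  38÷2 = 19 each, +1 to first 0
Round 6: Greywater=53 Juniper=61 → close Juniper (overflow 50)
  61÷1 = 61 each, +1 to first 0

Closure order: Ashgrove, Dunmere, Ironridge, Cedarfen, Briarlake, Juniper
Last habitat: Greywater with 114 animals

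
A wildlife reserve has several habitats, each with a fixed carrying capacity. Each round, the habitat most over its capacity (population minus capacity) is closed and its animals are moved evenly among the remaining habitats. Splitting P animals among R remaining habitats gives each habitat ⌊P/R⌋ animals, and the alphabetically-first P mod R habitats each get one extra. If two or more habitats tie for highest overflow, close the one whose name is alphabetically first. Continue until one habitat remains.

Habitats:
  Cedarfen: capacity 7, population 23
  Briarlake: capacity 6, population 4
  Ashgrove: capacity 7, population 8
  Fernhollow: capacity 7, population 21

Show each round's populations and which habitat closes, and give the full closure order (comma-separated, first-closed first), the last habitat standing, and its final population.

Round 1: Ashgrove=8 Briarlake=4 Cedarfen=23 Fernhollow=21 → close Cedarfen (overflow 16)
  23÷3 = 7 each, +1 to first 2
Round 2: Ashgrove=16 Briarlake=12 Fernhollow=28 → close Fernhollow (overflow 21)
  28÷2 = 14 each, +1 to first 0
Round 3: Ashgrove=30 Briarlake=26 → close Ashgrove (overflow 23)
  30÷1 = 30 each, +1 to first 0

Closure order: Cedarfen, Fernhollow, Ashgrove
Last habitat: Briarlake with 56 animals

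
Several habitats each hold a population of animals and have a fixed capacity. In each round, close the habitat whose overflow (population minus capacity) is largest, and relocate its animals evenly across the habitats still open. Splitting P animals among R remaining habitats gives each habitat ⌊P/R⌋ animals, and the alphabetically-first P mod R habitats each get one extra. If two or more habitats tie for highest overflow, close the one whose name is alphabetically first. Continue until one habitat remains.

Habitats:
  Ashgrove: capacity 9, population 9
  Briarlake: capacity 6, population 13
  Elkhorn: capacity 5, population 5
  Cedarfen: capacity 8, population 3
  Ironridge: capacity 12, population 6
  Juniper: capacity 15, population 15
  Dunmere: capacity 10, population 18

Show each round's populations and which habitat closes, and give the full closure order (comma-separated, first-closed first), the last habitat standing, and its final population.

Closure order: Dunmere, Briarlake, Ashgrove, Elkhorn, Juniper, Cedarfen
Last habitat: Ironridge with 69 animals

Round 1: Ashgrove=9 Briarlake=13 Cedarfen=3 Dunmere=18 Elkhorn=5 Ironridge=6 Juniper=15 → close Dunmere (overflow 8)
  18÷6 = 3 each, +1 to first 0
Round 2: Ashgrove=12 Briarlake=16 Cedarfen=6 Elkhorn=8 Ironridge=9 Juniper=18 → close Briarlake (overflow 10)
  16÷5 = 3 each, +1 to first 1
Round 3: Ashgrove=16 Cedarfen=9 Elkhorn=11 Ironridge=12 Juniper=21 → close Ashgrove (overflow 7)
  16÷4 = 4 each, +1 to first 0
Round 4: Cedarfen=13 Elkhorn=15 Ironridge=16 Juniper=25 → close Elkhorn (overflow 10)
  15÷3 = 5 each, +1 to first 0
Round 5: Cedarfen=18 Ironridge=21 Juniper=30 → close Juniper (overflow 15)
  30÷2 = 15 each, +1 to first 0
Round 6: Cedarfen=33 Ironridge=36 → close Cedarfen (overflow 25)
  33÷1 = 33 each, +1 to first 0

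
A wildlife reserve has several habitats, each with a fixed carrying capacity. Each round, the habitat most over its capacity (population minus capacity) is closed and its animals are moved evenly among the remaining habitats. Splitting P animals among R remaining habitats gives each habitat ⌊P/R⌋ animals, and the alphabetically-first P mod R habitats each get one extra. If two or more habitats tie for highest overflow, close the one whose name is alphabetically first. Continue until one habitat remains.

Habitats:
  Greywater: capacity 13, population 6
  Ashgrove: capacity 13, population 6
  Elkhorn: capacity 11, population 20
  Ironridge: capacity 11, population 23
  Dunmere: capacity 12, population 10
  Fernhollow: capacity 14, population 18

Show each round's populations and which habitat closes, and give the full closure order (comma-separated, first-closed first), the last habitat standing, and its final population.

Closure order: Ironridge, Elkhorn, Fernhollow, Dunmere, Ashgrove
Last habitat: Greywater with 83 animals

Round 1: Ashgrove=6 Dunmere=10 Elkhorn=20 Fernhollow=18 Greywater=6 Ironridge=23 → close Ironridge (overflow 12)
  23÷5 = 4 each, +1 to first 3
Round 2: Ashgrove=11 Dunmere=15 Elkhorn=25 Fernhollow=22 Greywater=10 → close Elkhorn (overflow 14)
  25÷4 = 6 each, +1 to first 1
Round 3: Ashgrove=18 Dunmere=21 Fernhollow=28 Greywater=16 → close Fernhollow (overflow 14)
  28÷3 = 9 each, +1 to first 1
Round 4: Ashgrove=28 Dunmere=30 Greywater=25 → close Dunmere (overflow 18)
  30÷2 = 15 each, +1 to first 0
Round 5: Ashgrove=43 Greywater=40 → close Ashgrove (overflow 30)
  43÷1 = 43 each, +1 to first 0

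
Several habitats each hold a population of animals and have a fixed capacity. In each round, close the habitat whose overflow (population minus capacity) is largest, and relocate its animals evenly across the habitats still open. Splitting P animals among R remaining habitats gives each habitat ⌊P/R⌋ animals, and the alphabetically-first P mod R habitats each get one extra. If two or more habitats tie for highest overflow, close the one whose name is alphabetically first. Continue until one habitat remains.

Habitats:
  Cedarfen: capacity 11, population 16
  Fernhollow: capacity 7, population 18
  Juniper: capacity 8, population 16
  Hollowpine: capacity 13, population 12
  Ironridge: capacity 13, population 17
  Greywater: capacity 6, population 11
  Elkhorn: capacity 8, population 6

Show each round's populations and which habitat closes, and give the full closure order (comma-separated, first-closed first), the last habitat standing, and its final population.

Round 1: Cedarfen=16 Elkhorn=6 Fernhollow=18 Greywater=11 Hollowpine=12 Ironridge=17 Juniper=16 → close Fernhollow (overflow 11)
  18÷6 = 3 each, +1 to first 0
Round 2: Cedarfen=19 Elkhorn=9 Greywater=14 Hollowpine=15 Ironridge=20 Juniper=19 → close Juniper (overflow 11)
  19÷5 = 3 each, +1 to first 4
Round 3: Cedarfen=23 Elkhorn=13 Greywater=18 Hollowpine=19 Ironridge=23 → close Cedarfen (overflow 12)
  23÷4 = 5 each, +1 to first 3
Round 4: Elkhorn=19 Greywater=24 Hollowpine=25 Ironridge=28 → close Greywater (overflow 18)
  24÷3 = 8 each, +1 to first 0
Round 5: Elkhorn=27 Hollowpine=33 Ironridge=36 → close Ironridge (overflow 23)
  36÷2 = 18 each, +1 to first 0
Round 6: Elkhorn=45 Hollowpine=51 → close Hollowpine (overflow 38)
  51÷1 = 51 each, +1 to first 0

Closure order: Fernhollow, Juniper, Cedarfen, Greywater, Ironridge, Hollowpine
Last habitat: Elkhorn with 96 animals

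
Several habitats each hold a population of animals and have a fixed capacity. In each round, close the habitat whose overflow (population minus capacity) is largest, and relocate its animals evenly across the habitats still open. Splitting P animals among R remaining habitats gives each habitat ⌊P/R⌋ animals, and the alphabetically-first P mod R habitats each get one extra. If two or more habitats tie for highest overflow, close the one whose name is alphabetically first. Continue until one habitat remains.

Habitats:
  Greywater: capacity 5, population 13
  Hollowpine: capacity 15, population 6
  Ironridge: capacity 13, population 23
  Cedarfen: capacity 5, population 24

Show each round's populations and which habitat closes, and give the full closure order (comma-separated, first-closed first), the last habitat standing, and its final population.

Closure order: Cedarfen, Ironridge, Greywater
Last habitat: Hollowpine with 66 animals

Round 1: Cedarfen=24 Greywater=13 Hollowpine=6 Ironridge=23 → close Cedarfen (overflow 19)
  24÷3 = 8 each, +1 to first 0
Round 2: Greywater=21 Hollowpine=14 Ironridge=31 → close Ironridge (overflow 18)
  31÷2 = 15 each, +1 to first 1
Round 3: Greywater=37 Hollowpine=29 → close Greywater (overflow 32)
  37÷1 = 37 each, +1 to first 0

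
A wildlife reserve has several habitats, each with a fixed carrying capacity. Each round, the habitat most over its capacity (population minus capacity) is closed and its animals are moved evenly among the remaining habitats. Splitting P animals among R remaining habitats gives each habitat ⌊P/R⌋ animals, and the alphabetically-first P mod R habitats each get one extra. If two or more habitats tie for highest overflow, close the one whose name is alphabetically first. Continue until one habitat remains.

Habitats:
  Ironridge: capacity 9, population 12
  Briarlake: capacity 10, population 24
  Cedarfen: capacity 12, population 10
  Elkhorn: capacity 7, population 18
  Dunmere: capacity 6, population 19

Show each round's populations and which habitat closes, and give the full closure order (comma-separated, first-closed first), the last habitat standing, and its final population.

Round 1: Briarlake=24 Cedarfen=10 Dunmere=19 Elkhorn=18 Ironridge=12 → close Briarlake (overflow 14)
  24÷4 = 6 each, +1 to first 0
Round 2: Cedarfen=16 Dunmere=25 Elkhorn=24 Ironridge=18 → close Dunmere (overflow 19)
  25÷3 = 8 each, +1 to first 1
Round 3: Cedarfen=25 Elkhorn=32 Ironridge=26 → close Elkhorn (overflow 25)
  32÷2 = 16 each, +1 to first 0
Round 4: Cedarfen=41 Ironridge=42 → close Ironridge (overflow 33)
  42÷1 = 42 each, +1 to first 0

Closure order: Briarlake, Dunmere, Elkhorn, Ironridge
Last habitat: Cedarfen with 83 animals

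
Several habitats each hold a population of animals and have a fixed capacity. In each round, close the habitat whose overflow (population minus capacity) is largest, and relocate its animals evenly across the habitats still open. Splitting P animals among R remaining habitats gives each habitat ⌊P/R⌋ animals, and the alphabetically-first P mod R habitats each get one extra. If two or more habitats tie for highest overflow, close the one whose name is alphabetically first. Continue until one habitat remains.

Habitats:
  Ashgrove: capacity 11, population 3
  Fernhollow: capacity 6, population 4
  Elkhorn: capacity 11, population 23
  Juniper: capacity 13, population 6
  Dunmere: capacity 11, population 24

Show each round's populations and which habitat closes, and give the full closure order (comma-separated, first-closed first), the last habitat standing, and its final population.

Closure order: Dunmere, Elkhorn, Fernhollow, Ashgrove
Last habitat: Juniper with 60 animals

Round 1: Ashgrove=3 Dunmere=24 Elkhorn=23 Fernhollow=4 Juniper=6 → close Dunmere (overflow 13)
  24÷4 = 6 each, +1 to first 0
Round 2: Ashgrove=9 Elkhorn=29 Fernhollow=10 Juniper=12 → close Elkhorn (overflow 18)
  29÷3 = 9 each, +1 to first 2
Round 3: Ashgrove=19 Fernhollow=20 Juniper=21 → close Fernhollow (overflow 14)
  20÷2 = 10 each, +1 to first 0
Round 4: Ashgrove=29 Juniper=31 → close Ashgrove (overflow 18)
  29÷1 = 29 each, +1 to first 0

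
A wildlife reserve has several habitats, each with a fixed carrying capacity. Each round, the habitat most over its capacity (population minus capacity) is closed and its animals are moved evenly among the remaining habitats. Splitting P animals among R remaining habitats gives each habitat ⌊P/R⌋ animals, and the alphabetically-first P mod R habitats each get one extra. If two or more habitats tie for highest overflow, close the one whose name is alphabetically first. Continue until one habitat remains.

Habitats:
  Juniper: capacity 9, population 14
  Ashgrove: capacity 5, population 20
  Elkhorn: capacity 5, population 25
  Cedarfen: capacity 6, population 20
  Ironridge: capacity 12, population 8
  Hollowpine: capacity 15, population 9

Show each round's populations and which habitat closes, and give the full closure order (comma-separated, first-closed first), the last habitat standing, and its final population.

Closure order: Elkhorn, Ashgrove, Cedarfen, Juniper, Ironridge
Last habitat: Hollowpine with 96 animals

Round 1: Ashgrove=20 Cedarfen=20 Elkhorn=25 Hollowpine=9 Ironridge=8 Juniper=14 → close Elkhorn (overflow 20)
  25÷5 = 5 each, +1 to first 0
Round 2: Ashgrove=25 Cedarfen=25 Hollowpine=14 Ironridge=13 Juniper=19 → close Ashgrove (overflow 20)
  25÷4 = 6 each, +1 to first 1
Round 3: Cedarfen=32 Hollowpine=20 Ironridge=19 Juniper=25 → close Cedarfen (overflow 26)
  32÷3 = 10 each, +1 to first 2
Round 4: Hollowpine=31 Ironridge=30 Juniper=35 → close Juniper (overflow 26)
  35÷2 = 17 each, +1 to first 1
Round 5: Hollowpine=49 Ironridge=47 → close Ironridge (overflow 35)
  47÷1 = 47 each, +1 to first 0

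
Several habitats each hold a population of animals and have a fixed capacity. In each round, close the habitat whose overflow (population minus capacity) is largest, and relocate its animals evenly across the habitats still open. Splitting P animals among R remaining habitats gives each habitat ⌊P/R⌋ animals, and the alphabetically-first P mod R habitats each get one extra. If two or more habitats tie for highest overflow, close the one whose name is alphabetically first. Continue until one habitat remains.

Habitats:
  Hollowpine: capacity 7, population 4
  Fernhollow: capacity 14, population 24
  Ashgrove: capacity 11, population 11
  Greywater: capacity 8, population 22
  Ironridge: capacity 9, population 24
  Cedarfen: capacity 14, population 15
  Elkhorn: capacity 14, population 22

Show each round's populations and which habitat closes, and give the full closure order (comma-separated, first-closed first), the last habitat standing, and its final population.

Round 1: Ashgrove=11 Cedarfen=15 Elkhorn=22 Fernhollow=24 Greywater=22 Hollowpine=4 Ironridge=24 → close Ironridge (overflow 15)
  24÷6 = 4 each, +1 to first 0
Round 2: Ashgrove=15 Cedarfen=19 Elkhorn=26 Fernhollow=28 Greywater=26 Hollowpine=8 → close Greywater (overflow 18)
  26÷5 = 5 each, +1 to first 1
Round 3: Ashgrove=21 Cedarfen=24 Elkhorn=31 Fernhollow=33 Hollowpine=13 → close Fernhollow (overflow 19)
  33÷4 = 8 each, +1 to first 1
Round 4: Ashgrove=30 Cedarfen=32 Elkhorn=39 Hollowpine=21 → close Elkhorn (overflow 25)
  39÷3 = 13 each, +1 to first 0
Round 5: Ashgrove=43 Cedarfen=45 Hollowpine=34 → close Ashgrove (overflow 32)
  43÷2 = 21 each, +1 to first 1
Round 6: Cedarfen=67 Hollowpine=55 → close Cedarfen (overflow 53)
  67÷1 = 67 each, +1 to first 0

Closure order: Ironridge, Greywater, Fernhollow, Elkhorn, Ashgrove, Cedarfen
Last habitat: Hollowpine with 122 animals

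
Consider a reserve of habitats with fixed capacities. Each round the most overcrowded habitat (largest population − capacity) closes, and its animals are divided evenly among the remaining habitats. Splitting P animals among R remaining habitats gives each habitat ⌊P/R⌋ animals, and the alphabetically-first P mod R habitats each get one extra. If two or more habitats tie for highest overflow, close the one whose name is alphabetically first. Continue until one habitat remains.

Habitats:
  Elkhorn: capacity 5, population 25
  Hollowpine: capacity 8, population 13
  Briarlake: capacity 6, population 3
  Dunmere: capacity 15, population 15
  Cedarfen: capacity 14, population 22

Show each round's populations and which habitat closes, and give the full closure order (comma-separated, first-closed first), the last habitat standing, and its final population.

Closure order: Elkhorn, Cedarfen, Hollowpine, Dunmere
Last habitat: Briarlake with 78 animals

Round 1: Briarlake=3 Cedarfen=22 Dunmere=15 Elkhorn=25 Hollowpine=13 → close Elkhorn (overflow 20)
  25÷4 = 6 each, +1 to first 1
Round 2: Briarlake=10 Cedarfen=28 Dunmere=21 Hollowpine=19 → close Cedarfen (overflow 14)
  28÷3 = 9 each, +1 to first 1
Round 3: Briarlake=20 Dunmere=30 Hollowpine=28 → close Hollowpine (overflow 20)
  28÷2 = 14 each, +1 to first 0
Round 4: Briarlake=34 Dunmere=44 → close Dunmere (overflow 29)
  44÷1 = 44 each, +1 to first 0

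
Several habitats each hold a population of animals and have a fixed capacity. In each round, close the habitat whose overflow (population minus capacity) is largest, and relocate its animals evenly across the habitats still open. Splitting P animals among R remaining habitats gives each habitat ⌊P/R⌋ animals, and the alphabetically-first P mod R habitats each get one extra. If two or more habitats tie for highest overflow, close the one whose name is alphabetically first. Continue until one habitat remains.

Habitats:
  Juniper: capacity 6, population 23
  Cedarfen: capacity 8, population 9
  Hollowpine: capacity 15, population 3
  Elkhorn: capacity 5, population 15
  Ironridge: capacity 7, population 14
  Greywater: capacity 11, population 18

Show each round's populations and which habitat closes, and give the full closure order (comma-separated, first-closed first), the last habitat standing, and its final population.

Round 1: Cedarfen=9 Elkhorn=15 Greywater=18 Hollowpine=3 Ironridge=14 Juniper=23 → close Juniper (overflow 17)
  23÷5 = 4 each, +1 to first 3
Round 2: Cedarfen=14 Elkhorn=20 Greywater=23 Hollowpine=7 Ironridge=18 → close Elkhorn (overflow 15)
  20÷4 = 5 each, +1 to first 0
Round 3: Cedarfen=19 Greywater=28 Hollowpine=12 Ironridge=23 → close Greywater (overflow 17)
  28÷3 = 9 each, +1 to first 1
Round 4: Cedarfen=29 Hollowpine=21 Ironridge=32 → close Ironridge (overflow 25)
  32÷2 = 16 each, +1 to first 0
Round 5: Cedarfen=45 Hollowpine=37 → close Cedarfen (overflow 37)
  45÷1 = 45 each, +1 to first 0

Closure order: Juniper, Elkhorn, Greywater, Ironridge, Cedarfen
Last habitat: Hollowpine with 82 animals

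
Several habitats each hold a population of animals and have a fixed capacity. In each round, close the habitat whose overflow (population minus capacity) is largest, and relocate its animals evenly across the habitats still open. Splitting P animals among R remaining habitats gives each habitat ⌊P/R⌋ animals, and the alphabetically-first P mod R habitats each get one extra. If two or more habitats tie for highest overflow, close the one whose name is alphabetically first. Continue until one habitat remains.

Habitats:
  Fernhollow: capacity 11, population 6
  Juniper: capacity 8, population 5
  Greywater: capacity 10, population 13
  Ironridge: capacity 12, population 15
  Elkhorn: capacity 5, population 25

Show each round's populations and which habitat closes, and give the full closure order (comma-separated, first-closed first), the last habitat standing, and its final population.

Closure order: Elkhorn, Greywater, Ironridge, Fernhollow
Last habitat: Juniper with 64 animals

Round 1: Elkhorn=25 Fernhollow=6 Greywater=13 Ironridge=15 Juniper=5 → close Elkhorn (overflow 20)
  25÷4 = 6 each, +1 to first 1
Round 2: Fernhollow=13 Greywater=19 Ironridge=21 Juniper=11 → close Greywater (overflow 9)
  19÷3 = 6 each, +1 to first 1
Round 3: Fernhollow=20 Ironridge=27 Juniper=17 → close Ironridge (overflow 15)
  27÷2 = 13 each, +1 to first 1
Round 4: Fernhollow=34 Juniper=30 → close Fernhollow (overflow 23)
  34÷1 = 34 each, +1 to first 0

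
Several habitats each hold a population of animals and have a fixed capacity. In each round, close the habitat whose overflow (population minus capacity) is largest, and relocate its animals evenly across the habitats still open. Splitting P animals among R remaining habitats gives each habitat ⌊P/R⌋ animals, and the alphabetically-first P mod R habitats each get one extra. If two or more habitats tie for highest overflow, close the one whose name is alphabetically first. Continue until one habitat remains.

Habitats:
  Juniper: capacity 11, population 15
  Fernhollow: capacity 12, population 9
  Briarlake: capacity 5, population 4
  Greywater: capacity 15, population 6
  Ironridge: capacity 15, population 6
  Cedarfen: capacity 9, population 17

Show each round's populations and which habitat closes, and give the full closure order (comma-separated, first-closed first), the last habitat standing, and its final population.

Closure order: Cedarfen, Juniper, Briarlake, Fernhollow, Greywater
Last habitat: Ironridge with 57 animals

Round 1: Briarlake=4 Cedarfen=17 Fernhollow=9 Greywater=6 Ironridge=6 Juniper=15 → close Cedarfen (overflow 8)
  17÷5 = 3 each, +1 to first 2
Round 2: Briarlake=8 Fernhollow=13 Greywater=9 Ironridge=9 Juniper=18 → close Juniper (overflow 7)
  18÷4 = 4 each, +1 to first 2
Round 3: Briarlake=13 Fernhollow=18 Greywater=13 Ironridge=13 → close Briarlake (overflow 8)
  13÷3 = 4 each, +1 to first 1
Round 4: Fernhollow=23 Greywater=17 Ironridge=17 → close Fernhollow (overflow 11)
  23÷2 = 11 each, +1 to first 1
Round 5: Greywater=29 Ironridge=28 → close Greywater (overflow 14)
  29÷1 = 29 each, +1 to first 0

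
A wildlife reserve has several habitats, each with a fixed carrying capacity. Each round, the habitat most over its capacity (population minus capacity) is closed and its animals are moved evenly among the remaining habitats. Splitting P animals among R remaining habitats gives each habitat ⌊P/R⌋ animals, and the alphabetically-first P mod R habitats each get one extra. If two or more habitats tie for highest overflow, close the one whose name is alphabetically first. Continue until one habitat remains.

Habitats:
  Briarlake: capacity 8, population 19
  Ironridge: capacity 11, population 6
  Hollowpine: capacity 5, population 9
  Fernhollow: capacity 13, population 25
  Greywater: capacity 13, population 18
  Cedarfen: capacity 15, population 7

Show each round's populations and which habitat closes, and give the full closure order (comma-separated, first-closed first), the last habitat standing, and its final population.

Closure order: Fernhollow, Briarlake, Greywater, Hollowpine, Ironridge
Last habitat: Cedarfen with 84 animals

Round 1: Briarlake=19 Cedarfen=7 Fernhollow=25 Greywater=18 Hollowpine=9 Ironridge=6 → close Fernhollow (overflow 12)
  25÷5 = 5 each, +1 to first 0
Round 2: Briarlake=24 Cedarfen=12 Greywater=23 Hollowpine=14 Ironridge=11 → close Briarlake (overflow 16)
  24÷4 = 6 each, +1 to first 0
Round 3: Cedarfen=18 Greywater=29 Hollowpine=20 Ironridge=17 → close Greywater (overflow 16)
  29÷3 = 9 each, +1 to first 2
Round 4: Cedarfen=28 Hollowpine=30 Ironridge=26 → close Hollowpine (overflow 25)
  30÷2 = 15 each, +1 to first 0
Round 5: Cedarfen=43 Ironridge=41 → close Ironridge (overflow 30)
  41÷1 = 41 each, +1 to first 0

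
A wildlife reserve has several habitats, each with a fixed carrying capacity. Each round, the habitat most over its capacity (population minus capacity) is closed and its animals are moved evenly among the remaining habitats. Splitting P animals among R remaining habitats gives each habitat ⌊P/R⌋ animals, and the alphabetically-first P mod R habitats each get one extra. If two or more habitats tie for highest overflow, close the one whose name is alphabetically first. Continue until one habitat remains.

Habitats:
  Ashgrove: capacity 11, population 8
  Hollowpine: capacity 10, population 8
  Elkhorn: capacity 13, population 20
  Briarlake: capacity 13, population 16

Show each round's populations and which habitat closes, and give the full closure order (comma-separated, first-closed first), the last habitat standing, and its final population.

Round 1: Ashgrove=8 Briarlake=16 Elkhorn=20 Hollowpine=8 → close Elkhorn (overflow 7)
  20÷3 = 6 each, +1 to first 2
Round 2: Ashgrove=15 Briarlake=23 Hollowpine=14 → close Briarlake (overflow 10)
  23÷2 = 11 each, +1 to first 1
Round 3: Ashgrove=27 Hollowpine=25 → close Ashgrove (overflow 16)
  27÷1 = 27 each, +1 to first 0

Closure order: Elkhorn, Briarlake, Ashgrove
Last habitat: Hollowpine with 52 animals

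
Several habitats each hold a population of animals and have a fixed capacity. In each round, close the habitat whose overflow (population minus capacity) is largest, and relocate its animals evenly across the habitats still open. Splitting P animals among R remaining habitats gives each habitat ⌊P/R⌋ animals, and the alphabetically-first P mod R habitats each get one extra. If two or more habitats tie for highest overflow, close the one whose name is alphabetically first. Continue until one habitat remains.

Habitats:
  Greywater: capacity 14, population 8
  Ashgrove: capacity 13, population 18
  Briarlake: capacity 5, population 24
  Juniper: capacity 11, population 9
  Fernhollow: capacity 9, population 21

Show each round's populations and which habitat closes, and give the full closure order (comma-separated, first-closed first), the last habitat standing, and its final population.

Round 1: Ashgrove=18 Briarlake=24 Fernhollow=21 Greywater=8 Juniper=9 → close Briarlake (overflow 19)
  24÷4 = 6 each, +1 to first 0
Round 2: Ashgrove=24 Fernhollow=27 Greywater=14 Juniper=15 → close Fernhollow (overflow 18)
  27÷3 = 9 each, +1 to first 0
Round 3: Ashgrove=33 Greywater=23 Juniper=24 → close Ashgrove (overflow 20)
  33÷2 = 16 each, +1 to first 1
Round 4: Greywater=40 Juniper=40 → close Juniper (overflow 29)
  40÷1 = 40 each, +1 to first 0

Closure order: Briarlake, Fernhollow, Ashgrove, Juniper
Last habitat: Greywater with 80 animals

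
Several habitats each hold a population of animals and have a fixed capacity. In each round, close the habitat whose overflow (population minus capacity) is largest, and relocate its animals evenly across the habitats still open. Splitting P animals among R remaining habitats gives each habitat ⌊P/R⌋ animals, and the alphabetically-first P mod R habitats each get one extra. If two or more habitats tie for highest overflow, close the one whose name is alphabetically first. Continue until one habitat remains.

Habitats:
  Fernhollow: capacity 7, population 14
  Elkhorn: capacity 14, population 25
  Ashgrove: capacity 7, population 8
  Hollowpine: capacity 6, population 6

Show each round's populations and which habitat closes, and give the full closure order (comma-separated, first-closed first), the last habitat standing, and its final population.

Round 1: Ashgrove=8 Elkhorn=25 Fernhollow=14 Hollowpine=6 → close Elkhorn (overflow 11)
  25÷3 = 8 each, +1 to first 1
Round 2: Ashgrove=17 Fernhollow=22 Hollowpine=14 → close Fernhollow (overflow 15)
  22÷2 = 11 each, +1 to first 0
Round 3: Ashgrove=28 Hollowpine=25 → close Ashgrove (overflow 21)
  28÷1 = 28 each, +1 to first 0

Closure order: Elkhorn, Fernhollow, Ashgrove
Last habitat: Hollowpine with 53 animals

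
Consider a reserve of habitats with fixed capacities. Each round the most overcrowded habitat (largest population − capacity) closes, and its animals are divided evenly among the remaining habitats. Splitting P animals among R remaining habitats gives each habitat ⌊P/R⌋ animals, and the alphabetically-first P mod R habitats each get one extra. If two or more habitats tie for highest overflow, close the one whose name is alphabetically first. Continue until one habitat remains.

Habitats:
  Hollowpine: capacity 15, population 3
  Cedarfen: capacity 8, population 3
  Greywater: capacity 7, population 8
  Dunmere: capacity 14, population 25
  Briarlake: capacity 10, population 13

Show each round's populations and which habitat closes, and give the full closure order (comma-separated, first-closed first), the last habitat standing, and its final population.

Round 1: Briarlake=13 Cedarfen=3 Dunmere=25 Greywater=8 Hollowpine=3 → close Dunmere (overflow 11)
  25÷4 = 6 each, +1 to first 1
Round 2: Briarlake=20 Cedarfen=9 Greywater=14 Hollowpine=9 → close Briarlake (overflow 10)
  20÷3 = 6 each, +1 to first 2
Round 3: Cedarfen=16 Greywater=21 Hollowpine=15 → close Greywater (overflow 14)
  21÷2 = 10 each, +1 to first 1
Round 4: Cedarfen=27 Hollowpine=25 → close Cedarfen (overflow 19)
  27÷1 = 27 each, +1 to first 0

Closure order: Dunmere, Briarlake, Greywater, Cedarfen
Last habitat: Hollowpine with 52 animals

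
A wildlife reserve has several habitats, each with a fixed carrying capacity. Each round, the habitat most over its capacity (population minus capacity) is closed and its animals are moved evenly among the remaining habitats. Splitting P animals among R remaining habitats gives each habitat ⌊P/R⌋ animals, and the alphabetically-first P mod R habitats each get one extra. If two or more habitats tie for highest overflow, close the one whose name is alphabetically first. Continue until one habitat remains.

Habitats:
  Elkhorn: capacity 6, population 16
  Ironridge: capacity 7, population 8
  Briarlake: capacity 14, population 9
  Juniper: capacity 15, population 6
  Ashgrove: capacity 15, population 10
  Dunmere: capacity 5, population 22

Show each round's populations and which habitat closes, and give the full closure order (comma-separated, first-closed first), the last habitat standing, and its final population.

Closure order: Dunmere, Elkhorn, Ironridge, Ashgrove, Briarlake
Last habitat: Juniper with 71 animals

Round 1: Ashgrove=10 Briarlake=9 Dunmere=22 Elkhorn=16 Ironridge=8 Juniper=6 → close Dunmere (overflow 17)
  22÷5 = 4 each, +1 to first 2
Round 2: Ashgrove=15 Briarlake=14 Elkhorn=20 Ironridge=12 Juniper=10 → close Elkhorn (overflow 14)
  20÷4 = 5 each, +1 to first 0
Round 3: Ashgrove=20 Briarlake=19 Ironridge=17 Juniper=15 → close Ironridge (overflow 10)
  17÷3 = 5 each, +1 to first 2
Round 4: Ashgrove=26 Briarlake=25 Juniper=20 → close Ashgrove (overflow 11)
  26÷2 = 13 each, +1 to first 0
Round 5: Briarlake=38 Juniper=33 → close Briarlake (overflow 24)
  38÷1 = 38 each, +1 to first 0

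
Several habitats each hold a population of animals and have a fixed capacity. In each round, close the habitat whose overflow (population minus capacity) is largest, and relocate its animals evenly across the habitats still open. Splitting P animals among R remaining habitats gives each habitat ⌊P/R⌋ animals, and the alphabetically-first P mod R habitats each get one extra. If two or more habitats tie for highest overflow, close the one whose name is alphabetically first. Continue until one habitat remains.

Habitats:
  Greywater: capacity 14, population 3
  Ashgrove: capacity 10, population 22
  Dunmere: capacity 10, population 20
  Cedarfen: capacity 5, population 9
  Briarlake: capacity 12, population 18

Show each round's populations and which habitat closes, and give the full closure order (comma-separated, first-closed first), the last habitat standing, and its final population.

Round 1: Ashgrove=22 Briarlake=18 Cedarfen=9 Dunmere=20 Greywater=3 → close Ashgrove (overflow 12)
  22÷4 = 5 each, +1 to first 2
Round 2: Briarlake=24 Cedarfen=15 Dunmere=25 Greywater=8 → close Dunmere (overflow 15)
  25÷3 = 8 each, +1 to first 1
Round 3: Briarlake=33 Cedarfen=23 Greywater=16 → close Briarlake (overflow 21)
  33÷2 = 16 each, +1 to first 1
Round 4: Cedarfen=40 Greywater=32 → close Cedarfen (overflow 35)
  40÷1 = 40 each, +1 to first 0

Closure order: Ashgrove, Dunmere, Briarlake, Cedarfen
Last habitat: Greywater with 72 animals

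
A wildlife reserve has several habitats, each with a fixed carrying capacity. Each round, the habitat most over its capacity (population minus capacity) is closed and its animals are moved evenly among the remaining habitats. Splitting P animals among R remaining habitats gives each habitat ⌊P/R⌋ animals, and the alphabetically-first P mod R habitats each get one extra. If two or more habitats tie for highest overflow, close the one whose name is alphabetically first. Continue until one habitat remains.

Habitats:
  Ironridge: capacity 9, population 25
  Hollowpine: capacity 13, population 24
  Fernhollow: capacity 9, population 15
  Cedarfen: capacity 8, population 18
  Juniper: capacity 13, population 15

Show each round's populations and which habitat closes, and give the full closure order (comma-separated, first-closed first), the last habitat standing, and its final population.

Closure order: Ironridge, Cedarfen, Hollowpine, Fernhollow
Last habitat: Juniper with 97 animals

Round 1: Cedarfen=18 Fernhollow=15 Hollowpine=24 Ironridge=25 Juniper=15 → close Ironridge (overflow 16)
  25÷4 = 6 each, +1 to first 1
Round 2: Cedarfen=25 Fernhollow=21 Hollowpine=30 Juniper=21 → close Cedarfen (overflow 17)
  25÷3 = 8 each, +1 to first 1
Round 3: Fernhollow=30 Hollowpine=38 Juniper=29 → close Hollowpine (overflow 25)
  38÷2 = 19 each, +1 to first 0
Round 4: Fernhollow=49 Juniper=48 → close Fernhollow (overflow 40)
  49÷1 = 49 each, +1 to first 0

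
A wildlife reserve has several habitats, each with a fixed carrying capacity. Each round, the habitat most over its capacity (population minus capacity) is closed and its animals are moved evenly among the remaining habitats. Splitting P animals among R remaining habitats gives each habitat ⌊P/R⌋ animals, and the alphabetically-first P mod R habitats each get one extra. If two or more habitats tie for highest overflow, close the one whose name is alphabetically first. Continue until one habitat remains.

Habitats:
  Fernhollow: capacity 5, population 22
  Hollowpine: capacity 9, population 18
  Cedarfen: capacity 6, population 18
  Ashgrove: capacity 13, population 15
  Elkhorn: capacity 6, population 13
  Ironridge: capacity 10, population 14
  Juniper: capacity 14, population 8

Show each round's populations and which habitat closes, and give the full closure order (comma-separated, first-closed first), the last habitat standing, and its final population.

Closure order: Fernhollow, Cedarfen, Hollowpine, Elkhorn, Ashgrove, Ironridge
Last habitat: Juniper with 108 animals

Round 1: Ashgrove=15 Cedarfen=18 Elkhorn=13 Fernhollow=22 Hollowpine=18 Ironridge=14 Juniper=8 → close Fernhollow (overflow 17)
  22÷6 = 3 each, +1 to first 4
Round 2: Ashgrove=19 Cedarfen=22 Elkhorn=17 Hollowpine=22 Ironridge=17 Juniper=11 → close Cedarfen (overflow 16)
  22÷5 = 4 each, +1 to first 2
Round 3: Ashgrove=24 Elkhorn=22 Hollowpine=26 Ironridge=21 Juniper=15 → close Hollowpine (overflow 17)
  26÷4 = 6 each, +1 to first 2
Round 4: Ashgrove=31 Elkhorn=29 Ironridge=27 Juniper=21 → close Elkhorn (overflow 23)
  29÷3 = 9 each, +1 to first 2
Round 5: Ashgrove=41 Ironridge=37 Juniper=30 → close Ashgrove (overflow 28)
  41÷2 = 20 each, +1 to first 1
Round 6: Ironridge=58 Juniper=50 → close Ironridge (overflow 48)
  58÷1 = 58 each, +1 to first 0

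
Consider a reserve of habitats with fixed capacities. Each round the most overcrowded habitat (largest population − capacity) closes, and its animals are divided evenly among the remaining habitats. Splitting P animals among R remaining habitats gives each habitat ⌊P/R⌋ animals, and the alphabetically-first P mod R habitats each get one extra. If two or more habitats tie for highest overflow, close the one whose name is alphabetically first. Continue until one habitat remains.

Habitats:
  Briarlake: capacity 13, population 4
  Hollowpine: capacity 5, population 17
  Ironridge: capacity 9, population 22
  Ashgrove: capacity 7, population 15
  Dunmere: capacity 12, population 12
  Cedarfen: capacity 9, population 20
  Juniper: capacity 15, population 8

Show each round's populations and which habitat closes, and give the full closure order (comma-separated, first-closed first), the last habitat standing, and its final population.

Closure order: Ironridge, Cedarfen, Hollowpine, Ashgrove, Dunmere, Briarlake
Last habitat: Juniper with 98 animals

Round 1: Ashgrove=15 Briarlake=4 Cedarfen=20 Dunmere=12 Hollowpine=17 Ironridge=22 Juniper=8 → close Ironridge (overflow 13)
  22÷6 = 3 each, +1 to first 4
Round 2: Ashgrove=19 Briarlake=8 Cedarfen=24 Dunmere=16 Hollowpine=20 Juniper=11 → close Cedarfen (overflow 15)
  24÷5 = 4 each, +1 to first 4
Round 3: Ashgrove=24 Briarlake=13 Dunmere=21 Hollowpine=25 Juniper=15 → close Hollowpine (overflow 20)
  25÷4 = 6 each, +1 to first 1
Round 4: Ashgrove=31 Briarlake=19 Dunmere=27 Juniper=21 → close Ashgrove (overflow 24)
  31÷3 = 10 each, +1 to first 1
Round 5: Briarlake=30 Dunmere=37 Juniper=31 → close Dunmere (overflow 25)
  37÷2 = 18 each, +1 to first 1
Round 6: Briarlake=49 Juniper=49 → close Briarlake (overflow 36)
  49÷1 = 49 each, +1 to first 0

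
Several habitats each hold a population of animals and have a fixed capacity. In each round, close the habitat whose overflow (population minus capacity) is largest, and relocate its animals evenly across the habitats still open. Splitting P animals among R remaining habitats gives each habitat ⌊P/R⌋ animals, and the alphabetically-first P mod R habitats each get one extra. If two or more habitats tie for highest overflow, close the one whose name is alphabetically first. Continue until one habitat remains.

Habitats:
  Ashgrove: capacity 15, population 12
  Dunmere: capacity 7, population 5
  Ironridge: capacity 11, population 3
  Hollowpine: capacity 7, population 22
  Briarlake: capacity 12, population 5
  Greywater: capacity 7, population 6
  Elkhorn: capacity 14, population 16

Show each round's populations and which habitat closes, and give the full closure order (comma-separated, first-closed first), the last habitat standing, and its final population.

Round 1: Ashgrove=12 Briarlake=5 Dunmere=5 Elkhorn=16 Greywater=6 Hollowpine=22 Ironridge=3 → close Hollowpine (overflow 15)
  22÷6 = 3 each, +1 to first 4
Round 2: Ashgrove=16 Briarlake=9 Dunmere=9 Elkhorn=20 Greywater=9 Ironridge=6 → close Elkhorn (overflow 6)
  20÷5 = 4 each, +1 to first 0
Round 3: Ashgrove=20 Briarlake=13 Dunmere=13 Greywater=13 Ironridge=10 → close Dunmere (overflow 6)
  13÷4 = 3 each, +1 to first 1
Round 4: Ashgrove=24 Briarlake=16 Greywater=16 Ironridge=13 → close Ashgrove (overflow 9)
  24÷3 = 8 each, +1 to first 0
Round 5: Briarlake=24 Greywater=24 Ironridge=21 → close Greywater (overflow 17)
  24÷2 = 12 each, +1 to first 0
Round 6: Briarlake=36 Ironridge=33 → close Briarlake (overflow 24)
  36÷1 = 36 each, +1 to first 0

Closure order: Hollowpine, Elkhorn, Dunmere, Ashgrove, Greywater, Briarlake
Last habitat: Ironridge with 69 animals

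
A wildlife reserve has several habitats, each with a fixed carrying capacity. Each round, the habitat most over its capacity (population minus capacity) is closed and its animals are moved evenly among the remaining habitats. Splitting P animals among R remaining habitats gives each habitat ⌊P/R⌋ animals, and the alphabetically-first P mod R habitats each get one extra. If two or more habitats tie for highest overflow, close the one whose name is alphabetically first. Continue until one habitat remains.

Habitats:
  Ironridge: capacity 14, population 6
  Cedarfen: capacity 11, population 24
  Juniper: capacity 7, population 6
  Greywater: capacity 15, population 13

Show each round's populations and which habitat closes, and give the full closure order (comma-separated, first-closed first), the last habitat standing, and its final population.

Closure order: Cedarfen, Juniper, Greywater
Last habitat: Ironridge with 49 animals

Round 1: Cedarfen=24 Greywater=13 Ironridge=6 Juniper=6 → close Cedarfen (overflow 13)
  24÷3 = 8 each, +1 to first 0
Round 2: Greywater=21 Ironridge=14 Juniper=14 → close Juniper (overflow 7)
  14÷2 = 7 each, +1 to first 0
Round 3: Greywater=28 Ironridge=21 → close Greywater (overflow 13)
  28÷1 = 28 each, +1 to first 0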